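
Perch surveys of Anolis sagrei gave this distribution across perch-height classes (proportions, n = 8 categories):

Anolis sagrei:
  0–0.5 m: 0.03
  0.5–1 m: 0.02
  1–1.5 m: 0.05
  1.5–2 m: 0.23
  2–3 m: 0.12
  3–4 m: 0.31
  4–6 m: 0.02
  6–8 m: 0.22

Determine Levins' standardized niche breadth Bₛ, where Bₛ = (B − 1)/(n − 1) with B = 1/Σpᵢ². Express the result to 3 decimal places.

Σpᵢ² = 0.03² + 0.02² + 0.05² + 0.23² + 0.12² + 0.31² + 0.02² + 0.22² = 0.0009 + 0.0004 + 0.0025 + 0.0529 + 0.0144 + 0.0961 + 0.0004 + 0.0484 = 0.2160
B = 1 / 0.2160 = 4.62963
Bₛ = (B − 1)/(n − 1) = (4.62963 − 1)/(8 − 1) = 3.62963/7 = 0.51852

0.519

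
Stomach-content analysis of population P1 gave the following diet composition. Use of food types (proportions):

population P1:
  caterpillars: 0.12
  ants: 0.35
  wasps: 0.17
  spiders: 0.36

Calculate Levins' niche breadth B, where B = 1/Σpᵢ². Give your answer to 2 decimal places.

3.39

Σpᵢ² = 0.12² + 0.35² + 0.17² + 0.36² = 0.0144 + 0.1225 + 0.0289 + 0.1296 = 0.2954
B = 1 / 0.2954 = 3.3852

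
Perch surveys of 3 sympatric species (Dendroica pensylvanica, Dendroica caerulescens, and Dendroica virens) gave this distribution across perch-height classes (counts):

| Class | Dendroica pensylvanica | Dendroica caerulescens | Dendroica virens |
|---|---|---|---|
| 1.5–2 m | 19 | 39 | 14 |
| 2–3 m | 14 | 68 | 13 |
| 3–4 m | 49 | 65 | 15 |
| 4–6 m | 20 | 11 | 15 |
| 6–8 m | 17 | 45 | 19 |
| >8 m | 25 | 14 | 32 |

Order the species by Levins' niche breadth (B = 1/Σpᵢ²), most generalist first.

Proportions for Dendroica pensylvanica (n=144): 19/144=0.1319, 14/144=0.0972, 49/144=0.3403, 20/144=0.1389, 17/144=0.1181, 25/144=0.1736
Proportions for Dendroica caerulescens (n=242): 39/242=0.1612, 68/242=0.2810, 65/242=0.2686, 11/242=0.0455, 45/242=0.1860, 14/242=0.0579
Proportions for Dendroica virens (n=108): 14/108=0.1296, 13/108=0.1204, 15/108=0.1389, 15/108=0.1389, 19/108=0.1759, 32/108=0.2963
Σp_pensᵢ² = 0.1319² + 0.0972² + 0.3403² + 0.1389² + 0.1181² + 0.1736² = 0.017398 + 0.009448 + 0.115804 + 0.019293 + 0.013948 + 0.030137 = 0.206028
B_pens = 1 / 0.206028 = 4.8537
Σp_caerᵢ² = 0.1612² + 0.2810² + 0.2686² + 0.0455² + 0.1860² + 0.0579² = 0.025985 + 0.078961 + 0.072146 + 0.002070 + 0.034596 + 0.003352 = 0.217110
B_caer = 1 / 0.217110 = 4.6060
Σp_vireᵢ² = 0.1296² + 0.1204² + 0.1389² + 0.1389² + 0.1759² + 0.2963² = 0.016796 + 0.014496 + 0.019293 + 0.019293 + 0.030941 + 0.087794 = 0.188613
B_vire = 1 / 0.188613 = 5.3019
Ranking by B (broadest → narrowest): Dendroica virens (5.30) > Dendroica pensylvanica (4.85) > Dendroica caerulescens (4.61)

Dendroica virens > Dendroica pensylvanica > Dendroica caerulescens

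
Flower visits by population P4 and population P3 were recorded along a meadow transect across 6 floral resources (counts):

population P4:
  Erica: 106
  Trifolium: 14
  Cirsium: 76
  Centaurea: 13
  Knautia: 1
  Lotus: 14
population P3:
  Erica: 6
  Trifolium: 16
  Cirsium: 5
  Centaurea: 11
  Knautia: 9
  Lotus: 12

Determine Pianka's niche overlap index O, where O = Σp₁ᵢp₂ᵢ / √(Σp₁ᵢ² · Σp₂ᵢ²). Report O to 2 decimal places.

Proportions for population P4 (n=224): 106/224=0.4732, 14/224=0.0625, 76/224=0.3393, 13/224=0.0580, 1/224=0.0045, 14/224=0.0625
Proportions for population P3 (n=59): 6/59=0.1017, 16/59=0.2712, 5/59=0.0847, 11/59=0.1864, 9/59=0.1525, 12/59=0.2034
Σ p₁ᵢp₂ᵢ = 0.048124 + 0.016950 + 0.028739 + 0.010811 + 0.000686 + 0.012713 = 0.118023
Σp_1ᵢ² = 0.4732² + 0.0625² + 0.3393² + 0.0580² + 0.0045² + 0.0625² = 0.223918 + 0.003906 + 0.115124 + 0.003364 + 0.000020 + 0.003906 = 0.350238
Σp_2ᵢ² = 0.1017² + 0.2712² + 0.0847² + 0.1864² + 0.1525² + 0.2034² = 0.010343 + 0.073549 + 0.007174 + 0.034745 + 0.023256 + 0.041372 = 0.190439
O = 0.118023 / √(0.350238 × 0.190439) = 0.118023 / 0.2582614 = 0.4570

0.46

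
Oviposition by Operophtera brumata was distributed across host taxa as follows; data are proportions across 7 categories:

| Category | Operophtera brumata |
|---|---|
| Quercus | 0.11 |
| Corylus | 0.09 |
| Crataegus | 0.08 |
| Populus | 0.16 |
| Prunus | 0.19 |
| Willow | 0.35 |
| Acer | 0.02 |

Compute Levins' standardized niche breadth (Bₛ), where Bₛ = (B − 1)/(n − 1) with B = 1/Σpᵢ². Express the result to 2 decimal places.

0.62

Σpᵢ² = 0.11² + 0.09² + 0.08² + 0.16² + 0.19² + 0.35² + 0.02² = 0.0121 + 0.0081 + 0.0064 + 0.0256 + 0.0361 + 0.1225 + 0.0004 = 0.2112
B = 1 / 0.2112 = 4.7348
Bₛ = (B − 1)/(n − 1) = (4.7348 − 1)/(7 − 1) = 3.7348/6 = 0.6225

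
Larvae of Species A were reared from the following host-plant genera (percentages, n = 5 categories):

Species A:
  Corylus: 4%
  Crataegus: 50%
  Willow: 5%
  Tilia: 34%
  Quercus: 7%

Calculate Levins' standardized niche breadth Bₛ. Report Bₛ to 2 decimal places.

0.42

Convert percentages to proportions (divide by 100).
Σpᵢ² = 0.04² + 0.50² + 0.05² + 0.34² + 0.07² = 0.0016 + 0.2500 + 0.0025 + 0.1156 + 0.0049 = 0.3746
B = 1 / 0.3746 = 2.6695
Bₛ = (B − 1)/(n − 1) = (2.6695 − 1)/(5 − 1) = 1.6695/4 = 0.4174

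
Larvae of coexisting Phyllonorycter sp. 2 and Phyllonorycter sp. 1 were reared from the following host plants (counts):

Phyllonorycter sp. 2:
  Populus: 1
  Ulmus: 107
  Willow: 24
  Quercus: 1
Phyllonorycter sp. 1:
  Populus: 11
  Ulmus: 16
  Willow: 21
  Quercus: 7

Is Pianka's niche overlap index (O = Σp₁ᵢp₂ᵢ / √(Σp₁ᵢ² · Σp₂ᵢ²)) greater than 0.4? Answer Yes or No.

Yes

Proportions for Phyllonorycter sp. 2 (n=133): 1/133=0.0075, 107/133=0.8045, 24/133=0.1805, 1/133=0.0075
Proportions for Phyllonorycter sp. 1 (n=55): 11/55=0.2000, 16/55=0.2909, 21/55=0.3818, 7/55=0.1273
Σ p₁ᵢp₂ᵢ = 0.001500 + 0.234029 + 0.068915 + 0.000955 = 0.305399
Σp_1ᵢ² = 0.0075² + 0.8045² + 0.1805² + 0.0075² = 0.000056 + 0.647220 + 0.032580 + 0.000056 = 0.679912
Σp_2ᵢ² = 0.2000² + 0.2909² + 0.3818² + 0.1273² = 0.040000 + 0.084623 + 0.145771 + 0.016205 = 0.286599
O = 0.305399 / √(0.679912 × 0.286599) = 0.305399 / 0.4414319 = 0.6918
O = 0.6918 > 0.4 → Yes.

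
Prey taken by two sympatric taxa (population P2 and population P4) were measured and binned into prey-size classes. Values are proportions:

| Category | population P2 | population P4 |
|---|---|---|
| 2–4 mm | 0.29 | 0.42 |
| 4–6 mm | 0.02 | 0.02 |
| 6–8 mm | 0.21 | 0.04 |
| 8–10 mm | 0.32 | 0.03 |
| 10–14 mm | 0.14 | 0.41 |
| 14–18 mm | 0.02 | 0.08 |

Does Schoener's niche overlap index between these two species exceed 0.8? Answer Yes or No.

No

Σ|p₁ᵢ − p₂ᵢ| = 0.13 + 0.00 + 0.17 + 0.29 + 0.27 + 0.06 = 0.92
D = 1 − ½ × 0.92 = 1 − 0.460 = 0.5400
D = 0.5400 < 0.8 → No.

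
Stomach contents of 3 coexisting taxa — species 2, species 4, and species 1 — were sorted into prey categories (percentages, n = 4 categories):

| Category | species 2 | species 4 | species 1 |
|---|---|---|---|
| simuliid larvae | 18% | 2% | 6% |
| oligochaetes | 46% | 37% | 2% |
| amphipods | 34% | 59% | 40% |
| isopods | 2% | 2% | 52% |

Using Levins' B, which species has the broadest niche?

species 2

Convert percentages to proportions (divide by 100).
Σp_2ᵢ² = 0.18² + 0.46² + 0.34² + 0.02² = 0.0324 + 0.2116 + 0.1156 + 0.0004 = 0.3600
B_2 = 1 / 0.3600 = 2.7778
Σp_4ᵢ² = 0.02² + 0.37² + 0.59² + 0.02² = 0.0004 + 0.1369 + 0.3481 + 0.0004 = 0.4858
B_4 = 1 / 0.4858 = 2.0585
Σp_1ᵢ² = 0.06² + 0.02² + 0.40² + 0.52² = 0.0036 + 0.0004 + 0.1600 + 0.2704 = 0.4344
B_1 = 1 / 0.4344 = 2.3020
Highest B → broadest niche (most generalist): species 2 (B = 2.78).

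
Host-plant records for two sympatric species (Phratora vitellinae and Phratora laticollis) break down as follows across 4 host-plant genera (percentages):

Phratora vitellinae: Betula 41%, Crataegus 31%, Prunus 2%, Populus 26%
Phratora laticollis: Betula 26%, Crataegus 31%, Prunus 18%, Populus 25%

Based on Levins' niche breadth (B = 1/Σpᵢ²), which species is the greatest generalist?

Phratora laticollis

Convert percentages to proportions (divide by 100).
Σp_viteᵢ² = 0.41² + 0.31² + 0.02² + 0.26² = 0.1681 + 0.0961 + 0.0004 + 0.0676 = 0.3322
B_vite = 1 / 0.3322 = 3.0102
Σp_latiᵢ² = 0.26² + 0.31² + 0.18² + 0.25² = 0.0676 + 0.0961 + 0.0324 + 0.0625 = 0.2586
B_lati = 1 / 0.2586 = 3.8670
Highest B → broadest niche (most generalist): Phratora laticollis (B = 3.87).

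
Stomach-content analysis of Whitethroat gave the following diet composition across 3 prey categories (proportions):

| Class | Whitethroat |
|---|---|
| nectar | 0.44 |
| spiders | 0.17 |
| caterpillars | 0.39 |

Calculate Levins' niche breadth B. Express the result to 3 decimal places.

Σpᵢ² = 0.44² + 0.17² + 0.39² = 0.1936 + 0.0289 + 0.1521 = 0.3746
B = 1 / 0.3746 = 2.66951

2.670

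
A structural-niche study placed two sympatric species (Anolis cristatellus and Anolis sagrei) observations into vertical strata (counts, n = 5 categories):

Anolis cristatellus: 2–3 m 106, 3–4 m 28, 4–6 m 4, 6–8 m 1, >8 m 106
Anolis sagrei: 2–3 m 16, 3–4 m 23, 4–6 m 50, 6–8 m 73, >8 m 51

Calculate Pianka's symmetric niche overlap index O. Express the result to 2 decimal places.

Proportions for Anolis cristatellus (n=245): 106/245=0.4327, 28/245=0.1143, 4/245=0.0163, 1/245=0.0041, 106/245=0.4327
Proportions for Anolis sagrei (n=213): 16/213=0.0751, 23/213=0.1080, 50/213=0.2347, 73/213=0.3427, 51/213=0.2394
Σ p₁ᵢp₂ᵢ = 0.032496 + 0.012344 + 0.003826 + 0.001405 + 0.103588 = 0.153659
Σp_1ᵢ² = 0.4327² + 0.1143² + 0.0163² + 0.0041² + 0.4327² = 0.187229 + 0.013064 + 0.000266 + 0.000017 + 0.187229 = 0.387805
Σp_2ᵢ² = 0.0751² + 0.1080² + 0.2347² + 0.3427² + 0.2394² = 0.005640 + 0.011664 + 0.055084 + 0.117443 + 0.057312 = 0.247143
O = 0.153659 / √(0.387805 × 0.247143) = 0.153659 / 0.3095857 = 0.4963

0.50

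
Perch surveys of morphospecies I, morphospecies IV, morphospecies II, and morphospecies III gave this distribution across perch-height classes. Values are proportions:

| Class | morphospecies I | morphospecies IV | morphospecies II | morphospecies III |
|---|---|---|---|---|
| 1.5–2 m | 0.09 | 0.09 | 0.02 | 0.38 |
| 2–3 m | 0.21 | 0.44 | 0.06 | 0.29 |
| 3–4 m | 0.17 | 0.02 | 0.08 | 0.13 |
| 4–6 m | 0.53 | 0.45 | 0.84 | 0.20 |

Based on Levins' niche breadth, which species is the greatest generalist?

morphospecies III

Σp_Iᵢ² = 0.09² + 0.21² + 0.17² + 0.53² = 0.0081 + 0.0441 + 0.0289 + 0.2809 = 0.3620
B_I = 1 / 0.3620 = 2.7624
Σp_IVᵢ² = 0.09² + 0.44² + 0.02² + 0.45² = 0.0081 + 0.1936 + 0.0004 + 0.2025 = 0.4046
B_IV = 1 / 0.4046 = 2.4716
Σp_IIᵢ² = 0.02² + 0.06² + 0.08² + 0.84² = 0.0004 + 0.0036 + 0.0064 + 0.7056 = 0.7160
B_II = 1 / 0.7160 = 1.3966
Σp_IIIᵢ² = 0.38² + 0.29² + 0.13² + 0.20² = 0.1444 + 0.0841 + 0.0169 + 0.0400 = 0.2854
B_III = 1 / 0.2854 = 3.5039
Highest B → broadest niche (most generalist): morphospecies III (B = 3.50).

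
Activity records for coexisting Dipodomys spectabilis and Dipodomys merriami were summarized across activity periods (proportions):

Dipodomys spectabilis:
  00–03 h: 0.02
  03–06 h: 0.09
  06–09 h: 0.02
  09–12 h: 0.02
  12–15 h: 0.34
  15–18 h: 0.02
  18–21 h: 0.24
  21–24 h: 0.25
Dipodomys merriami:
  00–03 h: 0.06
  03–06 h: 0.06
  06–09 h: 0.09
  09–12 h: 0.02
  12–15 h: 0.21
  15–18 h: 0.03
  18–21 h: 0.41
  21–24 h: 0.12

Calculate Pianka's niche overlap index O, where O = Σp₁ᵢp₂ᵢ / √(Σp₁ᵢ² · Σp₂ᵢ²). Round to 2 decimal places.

Σ p₁ᵢp₂ᵢ = 0.0012 + 0.0054 + 0.0018 + 0.0004 + 0.0714 + 0.0006 + 0.0984 + 0.0300 = 0.2092
Σp_1ᵢ² = 0.02² + 0.09² + 0.02² + 0.02² + 0.34² + 0.02² + 0.24² + 0.25² = 0.0004 + 0.0081 + 0.0004 + 0.0004 + 0.1156 + 0.0004 + 0.0576 + 0.0625 = 0.2454
Σp_2ᵢ² = 0.06² + 0.06² + 0.09² + 0.02² + 0.21² + 0.03² + 0.41² + 0.12² = 0.0036 + 0.0036 + 0.0081 + 0.0004 + 0.0441 + 0.0009 + 0.1681 + 0.0144 = 0.2432
O = 0.2092 / √(0.2454 × 0.2432) = 0.2092 / 0.24430 = 0.8563

0.86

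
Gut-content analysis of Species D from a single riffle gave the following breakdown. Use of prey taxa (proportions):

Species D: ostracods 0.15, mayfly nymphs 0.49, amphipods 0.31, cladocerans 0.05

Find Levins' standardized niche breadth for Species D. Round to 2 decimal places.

0.59

Σpᵢ² = 0.15² + 0.49² + 0.31² + 0.05² = 0.0225 + 0.2401 + 0.0961 + 0.0025 = 0.3612
B = 1 / 0.3612 = 2.7685
Bₛ = (B − 1)/(n − 1) = (2.7685 − 1)/(4 − 1) = 1.7685/3 = 0.5895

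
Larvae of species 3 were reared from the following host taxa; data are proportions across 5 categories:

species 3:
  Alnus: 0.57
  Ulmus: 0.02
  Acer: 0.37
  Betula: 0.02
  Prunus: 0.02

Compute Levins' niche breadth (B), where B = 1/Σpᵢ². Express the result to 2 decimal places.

Σpᵢ² = 0.57² + 0.02² + 0.37² + 0.02² + 0.02² = 0.3249 + 0.0004 + 0.1369 + 0.0004 + 0.0004 = 0.4630
B = 1 / 0.4630 = 2.1598

2.16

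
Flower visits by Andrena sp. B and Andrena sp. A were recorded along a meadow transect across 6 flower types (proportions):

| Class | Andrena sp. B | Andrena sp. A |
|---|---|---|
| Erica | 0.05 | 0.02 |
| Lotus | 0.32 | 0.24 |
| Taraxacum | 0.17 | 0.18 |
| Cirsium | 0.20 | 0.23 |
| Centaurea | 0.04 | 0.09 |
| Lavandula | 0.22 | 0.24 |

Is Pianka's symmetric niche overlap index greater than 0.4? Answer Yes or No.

Σ p₁ᵢp₂ᵢ = 0.0010 + 0.0768 + 0.0306 + 0.0460 + 0.0036 + 0.0528 = 0.2108
Σp_1ᵢ² = 0.05² + 0.32² + 0.17² + 0.20² + 0.04² + 0.22² = 0.0025 + 0.1024 + 0.0289 + 0.0400 + 0.0016 + 0.0484 = 0.2238
Σp_2ᵢ² = 0.02² + 0.24² + 0.18² + 0.23² + 0.09² + 0.24² = 0.0004 + 0.0576 + 0.0324 + 0.0529 + 0.0081 + 0.0576 = 0.2090
O = 0.2108 / √(0.2238 × 0.2090) = 0.2108 / 0.21627 = 0.9747
O = 0.9747 > 0.4 → Yes.

Yes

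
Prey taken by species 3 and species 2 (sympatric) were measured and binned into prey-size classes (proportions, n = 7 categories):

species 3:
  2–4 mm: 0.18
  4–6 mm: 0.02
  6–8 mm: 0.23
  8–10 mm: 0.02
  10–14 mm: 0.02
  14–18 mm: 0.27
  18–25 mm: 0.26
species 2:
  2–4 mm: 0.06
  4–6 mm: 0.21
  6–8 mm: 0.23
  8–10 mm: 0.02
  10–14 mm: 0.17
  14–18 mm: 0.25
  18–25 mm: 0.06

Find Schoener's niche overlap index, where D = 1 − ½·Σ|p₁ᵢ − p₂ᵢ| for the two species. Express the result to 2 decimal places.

0.66

Σ|p₁ᵢ − p₂ᵢ| = 0.12 + 0.19 + 0.00 + 0.00 + 0.15 + 0.02 + 0.20 = 0.68
D = 1 − ½ × 0.68 = 1 − 0.340 = 0.6600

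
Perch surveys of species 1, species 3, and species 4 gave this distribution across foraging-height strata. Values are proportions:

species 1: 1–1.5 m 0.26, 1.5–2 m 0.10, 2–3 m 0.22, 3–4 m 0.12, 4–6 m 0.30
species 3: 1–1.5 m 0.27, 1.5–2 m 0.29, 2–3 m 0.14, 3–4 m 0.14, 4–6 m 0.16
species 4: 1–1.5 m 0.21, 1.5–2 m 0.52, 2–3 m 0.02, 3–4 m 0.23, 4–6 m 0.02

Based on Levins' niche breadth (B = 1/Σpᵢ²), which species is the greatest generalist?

Σp_1ᵢ² = 0.26² + 0.10² + 0.22² + 0.12² + 0.30² = 0.0676 + 0.0100 + 0.0484 + 0.0144 + 0.0900 = 0.2304
B_1 = 1 / 0.2304 = 4.3403
Σp_3ᵢ² = 0.27² + 0.29² + 0.14² + 0.14² + 0.16² = 0.0729 + 0.0841 + 0.0196 + 0.0196 + 0.0256 = 0.2218
B_3 = 1 / 0.2218 = 4.5086
Σp_4ᵢ² = 0.21² + 0.52² + 0.02² + 0.23² + 0.02² = 0.0441 + 0.2704 + 0.0004 + 0.0529 + 0.0004 = 0.3682
B_4 = 1 / 0.3682 = 2.7159
Highest B → broadest niche (most generalist): species 3 (B = 4.51).

species 3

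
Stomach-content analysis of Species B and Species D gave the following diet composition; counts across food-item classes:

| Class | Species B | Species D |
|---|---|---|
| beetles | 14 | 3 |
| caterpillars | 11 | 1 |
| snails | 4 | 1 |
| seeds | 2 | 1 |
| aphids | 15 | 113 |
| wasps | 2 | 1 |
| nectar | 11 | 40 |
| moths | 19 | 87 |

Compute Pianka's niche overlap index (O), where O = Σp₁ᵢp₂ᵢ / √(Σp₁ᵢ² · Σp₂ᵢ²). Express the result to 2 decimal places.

Proportions for Species B (n=78): 14/78=0.1795, 11/78=0.1410, 4/78=0.0513, 2/78=0.0256, 15/78=0.1923, 2/78=0.0256, 11/78=0.1410, 19/78=0.2436
Proportions for Species D (n=247): 3/247=0.0121, 1/247=0.0040, 1/247=0.0040, 1/247=0.0040, 113/247=0.4575, 1/247=0.0040, 40/247=0.1619, 87/247=0.3522
Σ p₁ᵢp₂ᵢ = 0.002172 + 0.000564 + 0.000205 + 0.000102 + 0.087977 + 0.000102 + 0.022828 + 0.085796 = 0.199746
Σp_1ᵢ² = 0.1795² + 0.1410² + 0.0513² + 0.0256² + 0.1923² + 0.0256² + 0.1410² + 0.2436² = 0.032220 + 0.019881 + 0.002632 + 0.000655 + 0.036979 + 0.000655 + 0.019881 + 0.059341 = 0.172244
Σp_2ᵢ² = 0.0121² + 0.0040² + 0.0040² + 0.0040² + 0.4575² + 0.0040² + 0.1619² + 0.3522² = 0.000146 + 0.000016 + 0.000016 + 0.000016 + 0.209306 + 0.000016 + 0.026212 + 0.124045 = 0.359773
O = 0.199746 / √(0.172244 × 0.359773) = 0.199746 / 0.2489352 = 0.8024

0.80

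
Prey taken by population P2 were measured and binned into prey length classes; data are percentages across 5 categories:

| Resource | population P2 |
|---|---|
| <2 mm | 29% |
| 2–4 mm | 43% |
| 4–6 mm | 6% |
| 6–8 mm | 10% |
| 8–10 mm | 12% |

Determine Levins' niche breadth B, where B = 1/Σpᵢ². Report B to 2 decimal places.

3.37

Convert percentages to proportions (divide by 100).
Σpᵢ² = 0.29² + 0.43² + 0.06² + 0.10² + 0.12² = 0.0841 + 0.1849 + 0.0036 + 0.0100 + 0.0144 = 0.2970
B = 1 / 0.2970 = 3.3670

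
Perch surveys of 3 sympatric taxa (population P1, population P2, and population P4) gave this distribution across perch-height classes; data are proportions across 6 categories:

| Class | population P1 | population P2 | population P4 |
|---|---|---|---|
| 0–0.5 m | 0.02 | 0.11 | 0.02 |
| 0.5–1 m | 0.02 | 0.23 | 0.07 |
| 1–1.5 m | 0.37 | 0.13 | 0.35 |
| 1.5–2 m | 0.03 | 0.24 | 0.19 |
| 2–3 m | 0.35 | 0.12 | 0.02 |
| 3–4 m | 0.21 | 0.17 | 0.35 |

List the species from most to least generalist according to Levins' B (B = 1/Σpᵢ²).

Σp_P1ᵢ² = 0.02² + 0.02² + 0.37² + 0.03² + 0.35² + 0.21² = 0.0004 + 0.0004 + 0.1369 + 0.0009 + 0.1225 + 0.0441 = 0.3052
B_P1 = 1 / 0.3052 = 3.2765
Σp_P2ᵢ² = 0.11² + 0.23² + 0.13² + 0.24² + 0.12² + 0.17² = 0.0121 + 0.0529 + 0.0169 + 0.0576 + 0.0144 + 0.0289 = 0.1828
B_P2 = 1 / 0.1828 = 5.4705
Σp_P4ᵢ² = 0.02² + 0.07² + 0.35² + 0.19² + 0.02² + 0.35² = 0.0004 + 0.0049 + 0.1225 + 0.0361 + 0.0004 + 0.1225 = 0.2868
B_P4 = 1 / 0.2868 = 3.4868
Ranking by B (broadest → narrowest): population P2 (5.47) > population P4 (3.49) > population P1 (3.28)

population P2 > population P4 > population P1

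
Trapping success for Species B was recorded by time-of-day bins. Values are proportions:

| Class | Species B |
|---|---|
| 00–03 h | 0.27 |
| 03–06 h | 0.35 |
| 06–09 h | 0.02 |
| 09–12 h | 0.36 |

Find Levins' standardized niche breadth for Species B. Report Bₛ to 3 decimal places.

Σpᵢ² = 0.27² + 0.35² + 0.02² + 0.36² = 0.0729 + 0.1225 + 0.0004 + 0.1296 = 0.3254
B = 1 / 0.3254 = 3.07314
Bₛ = (B − 1)/(n − 1) = (3.07314 − 1)/(4 − 1) = 2.07314/3 = 0.69105

0.691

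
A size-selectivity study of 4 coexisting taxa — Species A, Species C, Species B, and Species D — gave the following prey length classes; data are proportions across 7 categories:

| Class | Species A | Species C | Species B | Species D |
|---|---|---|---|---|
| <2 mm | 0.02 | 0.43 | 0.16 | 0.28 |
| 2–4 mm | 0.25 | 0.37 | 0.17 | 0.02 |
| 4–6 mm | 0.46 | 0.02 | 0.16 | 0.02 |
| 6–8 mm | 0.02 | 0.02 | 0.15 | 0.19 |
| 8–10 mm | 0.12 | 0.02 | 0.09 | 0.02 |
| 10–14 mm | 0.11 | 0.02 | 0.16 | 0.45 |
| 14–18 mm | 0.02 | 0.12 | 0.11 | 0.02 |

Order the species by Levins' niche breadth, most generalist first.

Σp_Aᵢ² = 0.02² + 0.25² + 0.46² + 0.02² + 0.12² + 0.11² + 0.02² = 0.0004 + 0.0625 + 0.2116 + 0.0004 + 0.0144 + 0.0121 + 0.0004 = 0.3018
B_A = 1 / 0.3018 = 3.3135
Σp_Cᵢ² = 0.43² + 0.37² + 0.02² + 0.02² + 0.02² + 0.02² + 0.12² = 0.1849 + 0.1369 + 0.0004 + 0.0004 + 0.0004 + 0.0004 + 0.0144 = 0.3378
B_C = 1 / 0.3378 = 2.9603
Σp_Bᵢ² = 0.16² + 0.17² + 0.16² + 0.15² + 0.09² + 0.16² + 0.11² = 0.0256 + 0.0289 + 0.0256 + 0.0225 + 0.0081 + 0.0256 + 0.0121 = 0.1484
B_B = 1 / 0.1484 = 6.7385
Σp_Dᵢ² = 0.28² + 0.02² + 0.02² + 0.19² + 0.02² + 0.45² + 0.02² = 0.0784 + 0.0004 + 0.0004 + 0.0361 + 0.0004 + 0.2025 + 0.0004 = 0.3186
B_D = 1 / 0.3186 = 3.1387
Ranking by B (broadest → narrowest): Species B (6.74) > Species A (3.31) > Species D (3.14) > Species C (2.96)

Species B > Species A > Species D > Species C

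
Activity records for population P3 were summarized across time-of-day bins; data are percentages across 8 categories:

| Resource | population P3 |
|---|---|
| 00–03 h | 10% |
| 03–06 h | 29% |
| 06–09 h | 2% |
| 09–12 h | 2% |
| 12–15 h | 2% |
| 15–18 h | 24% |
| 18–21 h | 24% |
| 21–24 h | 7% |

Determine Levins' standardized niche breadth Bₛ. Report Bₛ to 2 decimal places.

0.52

Convert percentages to proportions (divide by 100).
Σpᵢ² = 0.10² + 0.29² + 0.02² + 0.02² + 0.02² + 0.24² + 0.24² + 0.07² = 0.0100 + 0.0841 + 0.0004 + 0.0004 + 0.0004 + 0.0576 + 0.0576 + 0.0049 = 0.2154
B = 1 / 0.2154 = 4.6425
Bₛ = (B − 1)/(n − 1) = (4.6425 − 1)/(8 − 1) = 3.6425/7 = 0.5204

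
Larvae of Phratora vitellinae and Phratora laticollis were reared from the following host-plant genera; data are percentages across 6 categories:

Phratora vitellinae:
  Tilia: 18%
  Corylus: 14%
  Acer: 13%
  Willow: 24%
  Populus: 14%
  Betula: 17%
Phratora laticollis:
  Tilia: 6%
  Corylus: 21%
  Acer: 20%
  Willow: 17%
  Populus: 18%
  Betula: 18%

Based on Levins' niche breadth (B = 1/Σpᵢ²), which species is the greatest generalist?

Convert percentages to proportions (divide by 100).
Σp_viteᵢ² = 0.18² + 0.14² + 0.13² + 0.24² + 0.14² + 0.17² = 0.0324 + 0.0196 + 0.0169 + 0.0576 + 0.0196 + 0.0289 = 0.1750
B_vite = 1 / 0.1750 = 5.7143
Σp_latiᵢ² = 0.06² + 0.21² + 0.20² + 0.17² + 0.18² + 0.18² = 0.0036 + 0.0441 + 0.0400 + 0.0289 + 0.0324 + 0.0324 = 0.1814
B_lati = 1 / 0.1814 = 5.5127
Highest B → broadest niche (most generalist): Phratora vitellinae (B = 5.71).

Phratora vitellinae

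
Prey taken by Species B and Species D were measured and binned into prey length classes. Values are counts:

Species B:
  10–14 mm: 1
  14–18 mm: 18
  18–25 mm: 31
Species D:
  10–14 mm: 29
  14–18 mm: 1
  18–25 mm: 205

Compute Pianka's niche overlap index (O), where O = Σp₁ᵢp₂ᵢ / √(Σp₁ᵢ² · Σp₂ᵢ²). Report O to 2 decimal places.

0.86

Proportions for Species B (n=50): 1/50=0.0200, 18/50=0.3600, 31/50=0.6200
Proportions for Species D (n=235): 29/235=0.1234, 1/235=0.0043, 205/235=0.8723
Σ p₁ᵢp₂ᵢ = 0.002468 + 0.001548 + 0.540826 = 0.544842
Σp_1ᵢ² = 0.0200² + 0.3600² + 0.6200² = 0.000400 + 0.129600 + 0.384400 = 0.514400
Σp_2ᵢ² = 0.1234² + 0.0043² + 0.8723² = 0.015228 + 0.000018 + 0.760907 = 0.776153
O = 0.544842 / √(0.514400 × 0.776153) = 0.544842 / 0.6318648 = 0.8623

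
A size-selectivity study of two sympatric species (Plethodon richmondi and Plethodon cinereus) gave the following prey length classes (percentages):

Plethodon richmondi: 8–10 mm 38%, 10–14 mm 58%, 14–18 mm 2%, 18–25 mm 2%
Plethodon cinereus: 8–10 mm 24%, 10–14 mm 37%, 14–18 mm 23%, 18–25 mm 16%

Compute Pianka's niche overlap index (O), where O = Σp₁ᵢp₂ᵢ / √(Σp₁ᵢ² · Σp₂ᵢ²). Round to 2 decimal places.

0.86

Convert percentages to proportions (divide by 100).
Σ p₁ᵢp₂ᵢ = 0.0912 + 0.2146 + 0.0046 + 0.0032 = 0.3136
Σp_1ᵢ² = 0.38² + 0.58² + 0.02² + 0.02² = 0.1444 + 0.3364 + 0.0004 + 0.0004 = 0.4816
Σp_2ᵢ² = 0.24² + 0.37² + 0.23² + 0.16² = 0.0576 + 0.1369 + 0.0529 + 0.0256 = 0.2730
O = 0.3136 / √(0.4816 × 0.2730) = 0.3136 / 0.36260 = 0.8649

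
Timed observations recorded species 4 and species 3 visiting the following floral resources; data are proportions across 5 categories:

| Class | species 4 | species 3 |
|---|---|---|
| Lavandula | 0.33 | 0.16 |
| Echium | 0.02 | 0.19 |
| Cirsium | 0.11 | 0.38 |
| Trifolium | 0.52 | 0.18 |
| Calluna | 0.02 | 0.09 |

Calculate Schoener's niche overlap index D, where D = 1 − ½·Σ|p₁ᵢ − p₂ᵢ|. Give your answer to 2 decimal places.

0.49

Σ|p₁ᵢ − p₂ᵢ| = 0.17 + 0.17 + 0.27 + 0.34 + 0.07 = 1.02
D = 1 − ½ × 1.02 = 1 − 0.510 = 0.4900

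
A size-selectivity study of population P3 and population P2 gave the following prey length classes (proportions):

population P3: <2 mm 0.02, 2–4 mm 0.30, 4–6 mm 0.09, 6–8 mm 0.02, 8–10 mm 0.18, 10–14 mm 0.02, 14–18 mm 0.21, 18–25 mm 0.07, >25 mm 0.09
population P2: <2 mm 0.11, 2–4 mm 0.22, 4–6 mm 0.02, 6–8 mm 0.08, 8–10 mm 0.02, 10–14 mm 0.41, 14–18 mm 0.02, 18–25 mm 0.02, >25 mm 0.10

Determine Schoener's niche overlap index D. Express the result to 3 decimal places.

0.450

Σ|p₁ᵢ − p₂ᵢ| = 0.09 + 0.08 + 0.07 + 0.06 + 0.16 + 0.39 + 0.19 + 0.05 + 0.01 = 1.10
D = 1 − ½ × 1.10 = 1 − 0.550 = 0.45000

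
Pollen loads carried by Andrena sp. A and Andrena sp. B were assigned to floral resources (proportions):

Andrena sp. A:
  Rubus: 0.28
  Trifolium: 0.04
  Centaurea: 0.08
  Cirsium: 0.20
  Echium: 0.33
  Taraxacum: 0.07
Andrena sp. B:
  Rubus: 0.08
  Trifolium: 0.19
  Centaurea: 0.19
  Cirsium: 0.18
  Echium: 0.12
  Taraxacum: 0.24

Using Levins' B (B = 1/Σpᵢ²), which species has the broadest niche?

Σp_Aᵢ² = 0.28² + 0.04² + 0.08² + 0.20² + 0.33² + 0.07² = 0.0784 + 0.0016 + 0.0064 + 0.0400 + 0.1089 + 0.0049 = 0.2402
B_A = 1 / 0.2402 = 4.1632
Σp_Bᵢ² = 0.08² + 0.19² + 0.19² + 0.18² + 0.12² + 0.24² = 0.0064 + 0.0361 + 0.0361 + 0.0324 + 0.0144 + 0.0576 = 0.1830
B_B = 1 / 0.1830 = 5.4645
Highest B → broadest niche (most generalist): Andrena sp. B (B = 5.46).

Andrena sp. B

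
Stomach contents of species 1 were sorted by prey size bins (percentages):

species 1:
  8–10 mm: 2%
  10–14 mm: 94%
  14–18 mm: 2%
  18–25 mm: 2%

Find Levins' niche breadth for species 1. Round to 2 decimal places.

1.13

Convert percentages to proportions (divide by 100).
Σpᵢ² = 0.02² + 0.94² + 0.02² + 0.02² = 0.0004 + 0.8836 + 0.0004 + 0.0004 = 0.8848
B = 1 / 0.8848 = 1.1302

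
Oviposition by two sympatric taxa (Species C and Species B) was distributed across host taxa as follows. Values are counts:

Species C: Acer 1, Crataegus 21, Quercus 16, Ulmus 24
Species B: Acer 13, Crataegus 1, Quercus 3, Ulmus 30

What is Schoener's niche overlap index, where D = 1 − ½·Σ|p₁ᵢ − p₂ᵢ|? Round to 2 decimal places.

Proportions for Species C (n=62): 1/62=0.0161, 21/62=0.3387, 16/62=0.2581, 24/62=0.3871
Proportions for Species B (n=47): 13/47=0.2766, 1/47=0.0213, 3/47=0.0638, 30/47=0.6383
Σ|p₁ᵢ − p₂ᵢ| = 0.2605 + 0.3174 + 0.1943 + 0.2512 = 1.0234
D = 1 − ½ × 1.0234 = 1 − 0.51170 = 0.48830

0.49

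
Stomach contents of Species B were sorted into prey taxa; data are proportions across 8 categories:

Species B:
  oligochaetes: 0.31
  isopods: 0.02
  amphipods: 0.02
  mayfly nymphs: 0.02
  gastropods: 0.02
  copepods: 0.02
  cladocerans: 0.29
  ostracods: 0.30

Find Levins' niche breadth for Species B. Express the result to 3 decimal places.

Σpᵢ² = 0.31² + 0.02² + 0.02² + 0.02² + 0.02² + 0.02² + 0.29² + 0.30² = 0.0961 + 0.0004 + 0.0004 + 0.0004 + 0.0004 + 0.0004 + 0.0841 + 0.0900 = 0.2722
B = 1 / 0.2722 = 3.67377

3.674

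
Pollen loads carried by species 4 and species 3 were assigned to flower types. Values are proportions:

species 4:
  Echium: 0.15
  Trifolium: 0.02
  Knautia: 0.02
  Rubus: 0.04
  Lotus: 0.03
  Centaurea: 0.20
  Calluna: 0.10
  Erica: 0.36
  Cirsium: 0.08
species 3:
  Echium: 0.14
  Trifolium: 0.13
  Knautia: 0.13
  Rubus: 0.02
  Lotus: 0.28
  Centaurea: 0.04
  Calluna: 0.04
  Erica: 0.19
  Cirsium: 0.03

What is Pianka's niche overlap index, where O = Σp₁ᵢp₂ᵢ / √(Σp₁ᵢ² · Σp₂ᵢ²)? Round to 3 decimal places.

0.619

Σ p₁ᵢp₂ᵢ = 0.0210 + 0.0026 + 0.0026 + 0.0008 + 0.0084 + 0.0080 + 0.0040 + 0.0684 + 0.0024 = 0.1182
Σp_1ᵢ² = 0.15² + 0.02² + 0.02² + 0.04² + 0.03² + 0.20² + 0.10² + 0.36² + 0.08² = 0.0225 + 0.0004 + 0.0004 + 0.0016 + 0.0009 + 0.0400 + 0.0100 + 0.1296 + 0.0064 = 0.2118
Σp_2ᵢ² = 0.14² + 0.13² + 0.13² + 0.02² + 0.28² + 0.04² + 0.04² + 0.19² + 0.03² = 0.0196 + 0.0169 + 0.0169 + 0.0004 + 0.0784 + 0.0016 + 0.0016 + 0.0361 + 0.0009 = 0.1724
O = 0.1182 / √(0.2118 × 0.1724) = 0.1182 / 0.191087 = 0.61857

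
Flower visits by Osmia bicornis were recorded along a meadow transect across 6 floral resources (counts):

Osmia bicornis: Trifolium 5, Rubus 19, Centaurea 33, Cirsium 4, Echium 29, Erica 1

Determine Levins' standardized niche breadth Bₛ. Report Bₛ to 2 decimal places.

Proportions for Osmia bicornis (n=91): 5/91=0.0549, 19/91=0.2088, 33/91=0.3626, 4/91=0.0440, 29/91=0.3187, 1/91=0.0110
Σpᵢ² = 0.0549² + 0.2088² + 0.3626² + 0.0440² + 0.3187² + 0.0110² = 0.003014 + 0.043597 + 0.131479 + 0.001936 + 0.101570 + 0.000121 = 0.281717
B = 1 / 0.281717 = 3.5497
Bₛ = (B − 1)/(n − 1) = (3.5497 − 1)/(6 − 1) = 2.5497/5 = 0.5099

0.51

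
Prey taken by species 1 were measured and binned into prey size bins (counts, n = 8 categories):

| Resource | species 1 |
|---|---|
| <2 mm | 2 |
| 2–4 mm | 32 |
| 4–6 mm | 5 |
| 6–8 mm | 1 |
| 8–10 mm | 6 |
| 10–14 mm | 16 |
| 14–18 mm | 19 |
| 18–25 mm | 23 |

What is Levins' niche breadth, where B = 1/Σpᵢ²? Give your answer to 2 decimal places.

Proportions for species 1 (n=104): 2/104=0.0192, 32/104=0.3077, 5/104=0.0481, 1/104=0.0096, 6/104=0.0577, 16/104=0.1538, 19/104=0.1827, 23/104=0.2212
Σpᵢ² = 0.0192² + 0.3077² + 0.0481² + 0.0096² + 0.0577² + 0.1538² + 0.1827² + 0.2212² = 0.000369 + 0.094679 + 0.002314 + 0.000092 + 0.003329 + 0.023654 + 0.033379 + 0.048929 = 0.206745
B = 1 / 0.206745 = 4.8369

4.84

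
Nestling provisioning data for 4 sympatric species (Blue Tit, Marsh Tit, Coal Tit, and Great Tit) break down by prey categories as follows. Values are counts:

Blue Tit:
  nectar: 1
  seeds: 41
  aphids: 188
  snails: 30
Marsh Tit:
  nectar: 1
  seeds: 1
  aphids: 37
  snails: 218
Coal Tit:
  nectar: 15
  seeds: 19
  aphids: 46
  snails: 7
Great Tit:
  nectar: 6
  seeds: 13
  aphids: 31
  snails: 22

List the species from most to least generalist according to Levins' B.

Proportions for Blue Tit (n=260): 1/260=0.0038, 41/260=0.1577, 188/260=0.7231, 30/260=0.1154
Proportions for Marsh Tit (n=257): 1/257=0.0039, 1/257=0.0039, 37/257=0.1440, 218/257=0.8482
Proportions for Coal Tit (n=87): 15/87=0.1724, 19/87=0.2184, 46/87=0.5287, 7/87=0.0805
Proportions for Great Tit (n=72): 6/72=0.0833, 13/72=0.1806, 31/72=0.4306, 22/72=0.3056
Σp_Blueᵢ² = 0.0038² + 0.1577² + 0.7231² + 0.1154² = 0.000014 + 0.024869 + 0.522874 + 0.013317 = 0.561074
B_Blue = 1 / 0.561074 = 1.7823
Σp_Marsᵢ² = 0.0039² + 0.0039² + 0.1440² + 0.8482² = 0.000015 + 0.000015 + 0.020736 + 0.719443 = 0.740209
B_Mars = 1 / 0.740209 = 1.3510
Σp_Coalᵢ² = 0.1724² + 0.2184² + 0.5287² + 0.0805² = 0.029722 + 0.047699 + 0.279524 + 0.006480 = 0.363425
B_Coal = 1 / 0.363425 = 2.7516
Σp_Greaᵢ² = 0.0833² + 0.1806² + 0.4306² + 0.3056² = 0.006939 + 0.032616 + 0.185416 + 0.093391 = 0.318362
B_Grea = 1 / 0.318362 = 3.1411
Ranking by B (broadest → narrowest): Great Tit (3.14) > Coal Tit (2.75) > Blue Tit (1.78) > Marsh Tit (1.35)

Great Tit > Coal Tit > Blue Tit > Marsh Tit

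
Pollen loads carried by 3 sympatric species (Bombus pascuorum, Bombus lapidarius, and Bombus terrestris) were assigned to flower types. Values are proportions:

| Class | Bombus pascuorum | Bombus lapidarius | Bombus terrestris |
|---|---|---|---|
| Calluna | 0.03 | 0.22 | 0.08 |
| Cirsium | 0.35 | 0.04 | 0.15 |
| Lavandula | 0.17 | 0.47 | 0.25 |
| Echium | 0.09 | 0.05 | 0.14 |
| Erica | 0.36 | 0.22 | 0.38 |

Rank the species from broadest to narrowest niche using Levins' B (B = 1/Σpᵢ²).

Bombus terrestris > Bombus pascuorum > Bombus lapidarius

Σp_pascᵢ² = 0.03² + 0.35² + 0.17² + 0.09² + 0.36² = 0.0009 + 0.1225 + 0.0289 + 0.0081 + 0.1296 = 0.2900
B_pasc = 1 / 0.2900 = 3.4483
Σp_lapiᵢ² = 0.22² + 0.04² + 0.47² + 0.05² + 0.22² = 0.0484 + 0.0016 + 0.2209 + 0.0025 + 0.0484 = 0.3218
B_lapi = 1 / 0.3218 = 3.1075
Σp_terrᵢ² = 0.08² + 0.15² + 0.25² + 0.14² + 0.38² = 0.0064 + 0.0225 + 0.0625 + 0.0196 + 0.1444 = 0.2554
B_terr = 1 / 0.2554 = 3.9154
Ranking by B (broadest → narrowest): Bombus terrestris (3.92) > Bombus pascuorum (3.45) > Bombus lapidarius (3.11)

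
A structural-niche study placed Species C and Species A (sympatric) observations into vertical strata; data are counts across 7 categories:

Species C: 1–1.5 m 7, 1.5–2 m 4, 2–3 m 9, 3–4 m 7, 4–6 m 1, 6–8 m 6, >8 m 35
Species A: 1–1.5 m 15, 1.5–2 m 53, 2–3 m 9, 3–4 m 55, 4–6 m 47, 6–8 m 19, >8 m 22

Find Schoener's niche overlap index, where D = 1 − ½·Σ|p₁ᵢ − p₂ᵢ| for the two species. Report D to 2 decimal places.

Proportions for Species C (n=69): 7/69=0.1014, 4/69=0.0580, 9/69=0.1304, 7/69=0.1014, 1/69=0.0145, 6/69=0.0870, 35/69=0.5072
Proportions for Species A (n=220): 15/220=0.0682, 53/220=0.2409, 9/220=0.0409, 55/220=0.2500, 47/220=0.2136, 19/220=0.0864, 22/220=0.1000
Σ|p₁ᵢ − p₂ᵢ| = 0.0332 + 0.1829 + 0.0895 + 0.1486 + 0.1991 + 0.0006 + 0.4072 = 1.0611
D = 1 − ½ × 1.0611 = 1 − 0.53055 = 0.46945

0.47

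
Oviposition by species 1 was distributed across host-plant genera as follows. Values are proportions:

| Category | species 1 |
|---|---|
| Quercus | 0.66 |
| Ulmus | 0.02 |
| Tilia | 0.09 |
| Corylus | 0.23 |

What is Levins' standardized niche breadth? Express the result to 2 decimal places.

Σpᵢ² = 0.66² + 0.02² + 0.09² + 0.23² = 0.4356 + 0.0004 + 0.0081 + 0.0529 = 0.4970
B = 1 / 0.4970 = 2.0121
Bₛ = (B − 1)/(n − 1) = (2.0121 − 1)/(4 − 1) = 1.0121/3 = 0.3374

0.34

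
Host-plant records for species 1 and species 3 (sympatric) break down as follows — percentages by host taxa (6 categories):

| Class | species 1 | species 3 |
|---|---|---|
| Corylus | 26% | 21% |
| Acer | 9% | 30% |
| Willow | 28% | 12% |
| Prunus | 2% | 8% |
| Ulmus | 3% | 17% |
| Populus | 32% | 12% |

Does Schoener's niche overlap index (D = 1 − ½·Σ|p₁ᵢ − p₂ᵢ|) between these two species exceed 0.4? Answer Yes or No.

Yes

Convert percentages to proportions (divide by 100).
Σ|p₁ᵢ − p₂ᵢ| = 0.05 + 0.21 + 0.16 + 0.06 + 0.14 + 0.20 = 0.82
D = 1 − ½ × 0.82 = 1 − 0.410 = 0.5900
D = 0.5900 > 0.4 → Yes.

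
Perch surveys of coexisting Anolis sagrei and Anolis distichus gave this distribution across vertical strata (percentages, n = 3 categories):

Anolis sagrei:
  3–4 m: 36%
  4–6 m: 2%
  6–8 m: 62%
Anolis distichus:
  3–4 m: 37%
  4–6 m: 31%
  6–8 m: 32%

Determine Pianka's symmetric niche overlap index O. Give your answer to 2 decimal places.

0.81

Convert percentages to proportions (divide by 100).
Σ p₁ᵢp₂ᵢ = 0.1332 + 0.0062 + 0.1984 = 0.3378
Σp_1ᵢ² = 0.36² + 0.02² + 0.62² = 0.1296 + 0.0004 + 0.3844 = 0.5144
Σp_2ᵢ² = 0.37² + 0.31² + 0.32² = 0.1369 + 0.0961 + 0.1024 = 0.3354
O = 0.3378 / √(0.5144 × 0.3354) = 0.3378 / 0.41537 = 0.8133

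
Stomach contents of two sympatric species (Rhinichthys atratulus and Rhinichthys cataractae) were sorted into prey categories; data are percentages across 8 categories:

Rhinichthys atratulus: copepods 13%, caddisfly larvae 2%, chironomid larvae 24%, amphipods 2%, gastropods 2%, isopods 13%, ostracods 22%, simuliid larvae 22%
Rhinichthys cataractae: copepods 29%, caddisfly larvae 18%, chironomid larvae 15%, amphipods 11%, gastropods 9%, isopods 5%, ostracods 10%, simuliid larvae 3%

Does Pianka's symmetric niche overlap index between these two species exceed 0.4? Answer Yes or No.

Yes

Convert percentages to proportions (divide by 100).
Σ p₁ᵢp₂ᵢ = 0.0377 + 0.0036 + 0.0360 + 0.0022 + 0.0018 + 0.0065 + 0.0220 + 0.0066 = 0.1164
Σp_1ᵢ² = 0.13² + 0.02² + 0.24² + 0.02² + 0.02² + 0.13² + 0.22² + 0.22² = 0.0169 + 0.0004 + 0.0576 + 0.0004 + 0.0004 + 0.0169 + 0.0484 + 0.0484 = 0.1894
Σp_2ᵢ² = 0.29² + 0.18² + 0.15² + 0.11² + 0.09² + 0.05² + 0.10² + 0.03² = 0.0841 + 0.0324 + 0.0225 + 0.0121 + 0.0081 + 0.0025 + 0.0100 + 0.0009 = 0.1726
O = 0.1164 / √(0.1894 × 0.1726) = 0.1164 / 0.18080 = 0.6438
O = 0.6438 > 0.4 → Yes.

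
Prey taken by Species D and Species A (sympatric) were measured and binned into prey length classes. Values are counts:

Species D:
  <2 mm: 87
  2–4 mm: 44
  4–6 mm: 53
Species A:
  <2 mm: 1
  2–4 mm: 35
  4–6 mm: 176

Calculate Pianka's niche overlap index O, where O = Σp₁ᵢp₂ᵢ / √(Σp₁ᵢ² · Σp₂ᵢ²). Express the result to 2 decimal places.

Proportions for Species D (n=184): 87/184=0.4728, 44/184=0.2391, 53/184=0.2880
Proportions for Species A (n=212): 1/212=0.0047, 35/212=0.1651, 176/212=0.8302
Σ p₁ᵢp₂ᵢ = 0.002222 + 0.039475 + 0.239098 = 0.280795
Σp_1ᵢ² = 0.4728² + 0.2391² + 0.2880² = 0.223540 + 0.057169 + 0.082944 = 0.363653
Σp_2ᵢ² = 0.0047² + 0.1651² + 0.8302² = 0.000022 + 0.027258 + 0.689232 = 0.716512
O = 0.280795 / √(0.363653 × 0.716512) = 0.280795 / 0.5104525 = 0.5501

0.55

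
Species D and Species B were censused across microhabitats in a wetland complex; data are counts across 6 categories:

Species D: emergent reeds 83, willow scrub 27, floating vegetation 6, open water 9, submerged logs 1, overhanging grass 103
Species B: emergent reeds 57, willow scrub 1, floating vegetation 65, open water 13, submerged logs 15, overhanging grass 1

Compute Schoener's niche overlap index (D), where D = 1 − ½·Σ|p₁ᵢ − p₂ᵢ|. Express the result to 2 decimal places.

Proportions for Species D (n=229): 83/229=0.3624, 27/229=0.1179, 6/229=0.0262, 9/229=0.0393, 1/229=0.0044, 103/229=0.4498
Proportions for Species B (n=152): 57/152=0.3750, 1/152=0.0066, 65/152=0.4276, 13/152=0.0855, 15/152=0.0987, 1/152=0.0066
Σ|p₁ᵢ − p₂ᵢ| = 0.0126 + 0.1113 + 0.4014 + 0.0462 + 0.0943 + 0.4432 = 1.1090
D = 1 − ½ × 1.1090 = 1 − 0.55450 = 0.44550

0.45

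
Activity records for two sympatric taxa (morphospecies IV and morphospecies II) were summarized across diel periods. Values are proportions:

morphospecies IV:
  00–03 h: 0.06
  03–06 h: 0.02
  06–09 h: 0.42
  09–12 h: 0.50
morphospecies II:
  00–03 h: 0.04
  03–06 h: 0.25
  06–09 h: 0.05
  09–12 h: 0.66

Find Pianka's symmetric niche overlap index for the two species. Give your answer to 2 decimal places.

Σ p₁ᵢp₂ᵢ = 0.0024 + 0.0050 + 0.0210 + 0.3300 = 0.3584
Σp_1ᵢ² = 0.06² + 0.02² + 0.42² + 0.50² = 0.0036 + 0.0004 + 0.1764 + 0.2500 = 0.4304
Σp_2ᵢ² = 0.04² + 0.25² + 0.05² + 0.66² = 0.0016 + 0.0625 + 0.0025 + 0.4356 = 0.5022
O = 0.3584 / √(0.4304 × 0.5022) = 0.3584 / 0.46492 = 0.7709

0.77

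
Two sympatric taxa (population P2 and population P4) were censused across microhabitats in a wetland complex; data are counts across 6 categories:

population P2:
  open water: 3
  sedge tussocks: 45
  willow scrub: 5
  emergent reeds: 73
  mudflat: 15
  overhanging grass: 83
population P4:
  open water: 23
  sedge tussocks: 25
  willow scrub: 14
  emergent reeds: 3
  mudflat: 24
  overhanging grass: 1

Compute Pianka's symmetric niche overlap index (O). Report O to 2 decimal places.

0.36

Proportions for population P2 (n=224): 3/224=0.0134, 45/224=0.2009, 5/224=0.0223, 73/224=0.3259, 15/224=0.0670, 83/224=0.3705
Proportions for population P4 (n=90): 23/90=0.2556, 25/90=0.2778, 14/90=0.1556, 3/90=0.0333, 24/90=0.2667, 1/90=0.0111
Σ p₁ᵢp₂ᵢ = 0.003425 + 0.055810 + 0.003470 + 0.010852 + 0.017869 + 0.004113 = 0.095539
Σp_1ᵢ² = 0.0134² + 0.2009² + 0.0223² + 0.3259² + 0.0670² + 0.3705² = 0.000180 + 0.040361 + 0.000497 + 0.106211 + 0.004489 + 0.137270 = 0.289008
Σp_2ᵢ² = 0.2556² + 0.2778² + 0.1556² + 0.0333² + 0.2667² + 0.0111² = 0.065331 + 0.077173 + 0.024211 + 0.001109 + 0.071129 + 0.000123 = 0.239076
O = 0.095539 / √(0.289008 × 0.239076) = 0.095539 / 0.2628590 = 0.3635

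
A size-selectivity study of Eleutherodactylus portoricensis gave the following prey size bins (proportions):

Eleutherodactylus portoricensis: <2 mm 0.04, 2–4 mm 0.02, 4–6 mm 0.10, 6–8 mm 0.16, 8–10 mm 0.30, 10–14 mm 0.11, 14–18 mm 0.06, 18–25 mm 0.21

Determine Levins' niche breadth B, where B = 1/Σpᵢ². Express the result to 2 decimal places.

5.34

Σpᵢ² = 0.04² + 0.02² + 0.10² + 0.16² + 0.30² + 0.11² + 0.06² + 0.21² = 0.0016 + 0.0004 + 0.0100 + 0.0256 + 0.0900 + 0.0121 + 0.0036 + 0.0441 = 0.1874
B = 1 / 0.1874 = 5.3362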